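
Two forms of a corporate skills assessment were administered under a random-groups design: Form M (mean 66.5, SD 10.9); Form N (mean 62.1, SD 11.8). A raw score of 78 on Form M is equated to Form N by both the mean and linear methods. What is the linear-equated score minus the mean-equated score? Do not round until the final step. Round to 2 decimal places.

Mean-equated: 78 + (62.1 − 66.5) = 73.60
Linear-equated: (11.8/10.9)(78 − 66.5) + 62.1 = 74.550
Difference = 74.550 − 73.60 = 0.95

0.95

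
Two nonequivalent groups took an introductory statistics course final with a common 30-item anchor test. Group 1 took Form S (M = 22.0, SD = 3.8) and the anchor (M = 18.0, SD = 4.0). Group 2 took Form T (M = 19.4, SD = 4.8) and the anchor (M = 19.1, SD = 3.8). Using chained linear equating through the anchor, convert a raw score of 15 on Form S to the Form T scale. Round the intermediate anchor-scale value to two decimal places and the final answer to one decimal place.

8.7

Form S → anchor (Group 1): v = (4.0/3.8)(15 − 22.0) + 18.0 = 10.63
anchor → Form T (Group 2): y = (4.8/3.8)(10.63 − 19.1) + 19.4 = 8.7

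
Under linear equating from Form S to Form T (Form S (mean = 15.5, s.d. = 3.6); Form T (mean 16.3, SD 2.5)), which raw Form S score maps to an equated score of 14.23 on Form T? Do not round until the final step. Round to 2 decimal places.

Invert y = (SD_Y/SD_X)(x − M_X) + M_Y:
x = (SD_X/SD_Y)(y − M_Y) + M_X = (3.6/2.5)(14.23 − 16.3) + 15.5
x = 1.440000 × -2.070 + 15.5 = 12.52

12.52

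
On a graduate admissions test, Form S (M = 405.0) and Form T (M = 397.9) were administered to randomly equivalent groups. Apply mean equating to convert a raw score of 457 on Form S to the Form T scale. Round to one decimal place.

449.9

Mean equating: y = x + (M_Y − M_X) = 457 + (397.9 − 405.0) = 449.9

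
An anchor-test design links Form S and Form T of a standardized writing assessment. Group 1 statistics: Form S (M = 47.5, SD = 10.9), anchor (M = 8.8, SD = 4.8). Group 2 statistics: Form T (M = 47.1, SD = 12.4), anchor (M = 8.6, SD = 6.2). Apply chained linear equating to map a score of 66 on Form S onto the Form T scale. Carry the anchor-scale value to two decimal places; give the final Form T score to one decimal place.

63.8

Form S → anchor (Group 1): v = (4.8/10.9)(66 − 47.5) + 8.8 = 16.95
anchor → Form T (Group 2): y = (12.4/6.2)(16.95 − 8.6) + 47.1 = 63.8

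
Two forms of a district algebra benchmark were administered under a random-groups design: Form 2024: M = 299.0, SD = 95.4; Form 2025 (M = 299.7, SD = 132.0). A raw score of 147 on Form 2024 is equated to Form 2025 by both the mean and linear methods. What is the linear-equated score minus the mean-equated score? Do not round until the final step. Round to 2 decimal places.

Mean-equated: 147 + (299.7 − 299.0) = 147.70
Linear-equated: (132.0/95.4)(147 − 299.0) + 299.7 = 89.386
Difference = 89.386 − 147.70 = -58.31

-58.31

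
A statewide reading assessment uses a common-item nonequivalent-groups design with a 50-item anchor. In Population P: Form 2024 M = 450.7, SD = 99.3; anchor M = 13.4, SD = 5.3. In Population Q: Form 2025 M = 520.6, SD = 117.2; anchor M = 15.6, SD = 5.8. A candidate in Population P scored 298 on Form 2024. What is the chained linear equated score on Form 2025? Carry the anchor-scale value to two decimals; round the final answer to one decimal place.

Form 2024 → anchor (Population P): v = (5.3/99.3)(298 − 450.7) + 13.4 = 5.25
anchor → Form 2025 (Population Q): y = (117.2/5.8)(5.25 − 15.6) + 520.6 = 311.5

311.5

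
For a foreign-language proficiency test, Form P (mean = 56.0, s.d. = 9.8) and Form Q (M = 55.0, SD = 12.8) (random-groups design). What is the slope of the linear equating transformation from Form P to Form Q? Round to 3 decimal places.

A = SD_Y / SD_X = 12.8 / 9.8 = 1.306

1.306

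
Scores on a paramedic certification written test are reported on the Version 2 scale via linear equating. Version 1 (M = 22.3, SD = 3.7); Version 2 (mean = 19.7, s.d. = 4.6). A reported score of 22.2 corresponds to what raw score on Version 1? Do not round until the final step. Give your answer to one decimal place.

24.3

Invert y = (SD_Y/SD_X)(x − M_X) + M_Y:
x = (SD_X/SD_Y)(y − M_Y) + M_X = (3.7/4.6)(22.2 − 19.7) + 22.3
x = 0.804348 × 2.500 + 22.3 = 24.3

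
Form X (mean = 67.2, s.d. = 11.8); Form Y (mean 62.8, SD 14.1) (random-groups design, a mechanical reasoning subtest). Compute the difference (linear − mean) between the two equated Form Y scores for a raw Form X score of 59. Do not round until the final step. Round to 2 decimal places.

-1.60

Mean-equated: 59 + (62.8 − 67.2) = 54.60
Linear-equated: (14.1/11.8)(59 − 67.2) + 62.8 = 53.002
Difference = 53.002 − 54.60 = -1.60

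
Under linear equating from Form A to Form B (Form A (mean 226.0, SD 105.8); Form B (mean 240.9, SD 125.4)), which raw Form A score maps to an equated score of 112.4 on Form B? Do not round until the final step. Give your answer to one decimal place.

117.6

Invert y = (SD_Y/SD_X)(x − M_X) + M_Y:
x = (SD_X/SD_Y)(y − M_Y) + M_X = (105.8/125.4)(112.4 − 240.9) + 226.0
x = 0.843700 × -128.500 + 226.0 = 117.6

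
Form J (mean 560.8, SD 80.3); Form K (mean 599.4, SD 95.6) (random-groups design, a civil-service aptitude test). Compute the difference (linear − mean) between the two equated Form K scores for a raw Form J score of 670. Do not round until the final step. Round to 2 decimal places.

20.81

Mean-equated: 670 + (599.4 − 560.8) = 708.60
Linear-equated: (95.6/80.3)(670 − 560.8) + 599.4 = 729.406
Difference = 729.406 − 708.60 = 20.81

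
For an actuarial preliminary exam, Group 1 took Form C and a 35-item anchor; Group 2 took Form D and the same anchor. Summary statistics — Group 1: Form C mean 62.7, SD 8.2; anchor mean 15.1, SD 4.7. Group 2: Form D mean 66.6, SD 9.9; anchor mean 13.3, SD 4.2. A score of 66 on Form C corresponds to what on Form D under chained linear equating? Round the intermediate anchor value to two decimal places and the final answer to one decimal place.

75.3

Form C → anchor (Group 1): v = (4.7/8.2)(66 − 62.7) + 15.1 = 16.99
anchor → Form D (Group 2): y = (9.9/4.2)(16.99 − 13.3) + 66.6 = 75.3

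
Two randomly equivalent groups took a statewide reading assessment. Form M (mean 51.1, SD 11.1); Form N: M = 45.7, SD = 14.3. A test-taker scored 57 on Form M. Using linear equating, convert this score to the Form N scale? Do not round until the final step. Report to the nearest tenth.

Linear equating: y = (SD_Y/SD_X)(x − M_X) + M_Y
y = (14.3/11.1)(57 − 51.1) + 45.7
y = 1.288288 × 5.9 + 45.7 = 7.6009 + 45.7 = 53.3

53.3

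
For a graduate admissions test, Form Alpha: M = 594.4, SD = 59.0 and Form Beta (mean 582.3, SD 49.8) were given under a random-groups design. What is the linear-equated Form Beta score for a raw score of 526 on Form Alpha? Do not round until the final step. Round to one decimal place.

Linear equating: y = (SD_Y/SD_X)(x − M_X) + M_Y
y = (49.8/59.0)(526 − 594.4) + 582.3
y = 0.844068 × -68.4 + 582.3 = -57.7342 + 582.3 = 524.6

524.6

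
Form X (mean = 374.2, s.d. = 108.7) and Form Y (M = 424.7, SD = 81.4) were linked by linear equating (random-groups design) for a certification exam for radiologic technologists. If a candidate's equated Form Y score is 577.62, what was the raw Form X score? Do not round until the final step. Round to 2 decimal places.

578.41

Invert y = (SD_Y/SD_X)(x − M_X) + M_Y:
x = (SD_X/SD_Y)(y − M_Y) + M_X = (108.7/81.4)(577.62 − 424.7) + 374.2
x = 1.335381 × 152.920 + 374.2 = 578.41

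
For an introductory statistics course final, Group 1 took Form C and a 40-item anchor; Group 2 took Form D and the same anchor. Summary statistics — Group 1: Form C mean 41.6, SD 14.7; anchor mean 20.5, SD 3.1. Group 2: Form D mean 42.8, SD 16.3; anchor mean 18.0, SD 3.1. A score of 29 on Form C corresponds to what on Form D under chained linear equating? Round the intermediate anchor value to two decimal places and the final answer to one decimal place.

Form C → anchor (Group 1): v = (3.1/14.7)(29 − 41.6) + 20.5 = 17.84
anchor → Form D (Group 2): y = (16.3/3.1)(17.84 − 18.0) + 42.8 = 42.0

42.0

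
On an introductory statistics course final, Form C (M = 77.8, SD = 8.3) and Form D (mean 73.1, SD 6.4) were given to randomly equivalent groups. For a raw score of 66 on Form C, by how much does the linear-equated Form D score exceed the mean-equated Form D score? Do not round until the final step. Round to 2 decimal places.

2.70

Mean-equated: 66 + (73.1 − 77.8) = 61.30
Linear-equated: (6.4/8.3)(66 − 77.8) + 73.1 = 64.001
Difference = 64.001 − 61.30 = 2.70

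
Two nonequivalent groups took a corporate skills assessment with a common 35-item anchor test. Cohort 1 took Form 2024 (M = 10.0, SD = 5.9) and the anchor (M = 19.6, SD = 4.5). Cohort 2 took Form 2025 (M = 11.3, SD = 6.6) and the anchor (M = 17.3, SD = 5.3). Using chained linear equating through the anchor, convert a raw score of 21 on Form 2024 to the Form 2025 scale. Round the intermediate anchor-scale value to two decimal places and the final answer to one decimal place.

Form 2024 → anchor (Cohort 1): v = (4.5/5.9)(21 − 10.0) + 19.6 = 27.99
anchor → Form 2025 (Cohort 2): y = (6.6/5.3)(27.99 − 17.3) + 11.3 = 24.6

24.6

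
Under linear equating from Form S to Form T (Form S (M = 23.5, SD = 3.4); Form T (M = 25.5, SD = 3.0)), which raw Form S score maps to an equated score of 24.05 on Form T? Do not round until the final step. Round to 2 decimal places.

21.86

Invert y = (SD_Y/SD_X)(x − M_X) + M_Y:
x = (SD_X/SD_Y)(y − M_Y) + M_X = (3.4/3.0)(24.05 − 25.5) + 23.5
x = 1.133333 × -1.450 + 23.5 = 21.86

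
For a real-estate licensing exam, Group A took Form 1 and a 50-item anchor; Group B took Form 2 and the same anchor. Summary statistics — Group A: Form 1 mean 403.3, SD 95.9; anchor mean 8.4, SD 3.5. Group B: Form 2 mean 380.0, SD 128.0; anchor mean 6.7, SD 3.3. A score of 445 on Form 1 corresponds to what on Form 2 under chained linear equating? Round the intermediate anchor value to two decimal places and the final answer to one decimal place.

Form 1 → anchor (Group A): v = (3.5/95.9)(445 − 403.3) + 8.4 = 9.92
anchor → Form 2 (Group B): y = (128.0/3.3)(9.92 − 6.7) + 380.0 = 504.9

504.9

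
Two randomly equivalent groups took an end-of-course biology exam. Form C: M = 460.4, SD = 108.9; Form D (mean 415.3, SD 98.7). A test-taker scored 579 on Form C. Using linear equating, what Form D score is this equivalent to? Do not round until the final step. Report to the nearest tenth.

522.8

Linear equating: y = (SD_Y/SD_X)(x − M_X) + M_Y
y = (98.7/108.9)(579 − 460.4) + 415.3
y = 0.906336 × 118.6 + 415.3 = 107.4915 + 415.3 = 522.8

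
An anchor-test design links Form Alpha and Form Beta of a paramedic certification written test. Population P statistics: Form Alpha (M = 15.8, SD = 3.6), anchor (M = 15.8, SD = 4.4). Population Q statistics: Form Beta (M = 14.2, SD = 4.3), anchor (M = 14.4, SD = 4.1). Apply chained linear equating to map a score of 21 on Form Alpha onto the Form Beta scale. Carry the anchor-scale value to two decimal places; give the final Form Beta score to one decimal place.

22.3

Form Alpha → anchor (Population P): v = (4.4/3.6)(21 − 15.8) + 15.8 = 22.16
anchor → Form Beta (Population Q): y = (4.3/4.1)(22.16 − 14.4) + 14.2 = 22.3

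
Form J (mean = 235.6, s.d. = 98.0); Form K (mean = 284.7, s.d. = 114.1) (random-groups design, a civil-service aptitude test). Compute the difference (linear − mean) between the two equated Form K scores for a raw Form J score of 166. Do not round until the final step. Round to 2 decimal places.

Mean-equated: 166 + (284.7 − 235.6) = 215.10
Linear-equated: (114.1/98.0)(166 − 235.6) + 284.7 = 203.666
Difference = 203.666 − 215.10 = -11.43

-11.43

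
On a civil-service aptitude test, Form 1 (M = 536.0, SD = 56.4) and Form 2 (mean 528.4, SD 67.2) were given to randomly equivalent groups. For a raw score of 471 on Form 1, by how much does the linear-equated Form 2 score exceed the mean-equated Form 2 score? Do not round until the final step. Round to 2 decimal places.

-12.45

Mean-equated: 471 + (528.4 − 536.0) = 463.40
Linear-equated: (67.2/56.4)(471 − 536.0) + 528.4 = 450.953
Difference = 450.953 − 463.40 = -12.45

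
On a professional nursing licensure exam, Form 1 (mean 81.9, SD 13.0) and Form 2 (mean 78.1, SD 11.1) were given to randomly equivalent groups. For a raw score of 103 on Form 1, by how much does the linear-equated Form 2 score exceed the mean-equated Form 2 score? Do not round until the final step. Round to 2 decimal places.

-3.08

Mean-equated: 103 + (78.1 − 81.9) = 99.20
Linear-equated: (11.1/13.0)(103 − 81.9) + 78.1 = 96.116
Difference = 96.116 − 99.20 = -3.08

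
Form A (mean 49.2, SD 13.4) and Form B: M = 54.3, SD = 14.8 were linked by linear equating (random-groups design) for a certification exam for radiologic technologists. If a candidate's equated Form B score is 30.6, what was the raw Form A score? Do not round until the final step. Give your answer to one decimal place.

Invert y = (SD_Y/SD_X)(x − M_X) + M_Y:
x = (SD_X/SD_Y)(y − M_Y) + M_X = (13.4/14.8)(30.6 − 54.3) + 49.2
x = 0.905405 × -23.700 + 49.2 = 27.7

27.7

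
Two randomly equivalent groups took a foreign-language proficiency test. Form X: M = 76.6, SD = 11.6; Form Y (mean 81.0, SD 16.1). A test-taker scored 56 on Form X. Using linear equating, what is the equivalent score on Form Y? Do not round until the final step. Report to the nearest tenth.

52.4

Linear equating: y = (SD_Y/SD_X)(x − M_X) + M_Y
y = (16.1/11.6)(56 − 76.6) + 81.0
y = 1.387931 × -20.6 + 81.0 = -28.5914 + 81.0 = 52.4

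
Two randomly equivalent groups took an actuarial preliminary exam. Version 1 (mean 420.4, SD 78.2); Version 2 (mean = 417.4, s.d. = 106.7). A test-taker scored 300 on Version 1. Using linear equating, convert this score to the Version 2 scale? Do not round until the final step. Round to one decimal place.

Linear equating: y = (SD_Y/SD_X)(x − M_X) + M_Y
y = (106.7/78.2)(300 − 420.4) + 417.4
y = 1.364450 × -120.4 + 417.4 = -164.2798 + 417.4 = 253.1

253.1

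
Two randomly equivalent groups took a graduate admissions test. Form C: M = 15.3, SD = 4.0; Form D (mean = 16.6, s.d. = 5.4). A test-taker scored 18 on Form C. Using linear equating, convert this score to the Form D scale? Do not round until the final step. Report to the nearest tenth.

Linear equating: y = (SD_Y/SD_X)(x − M_X) + M_Y
y = (5.4/4.0)(18 − 15.3) + 16.6
y = 1.350000 × 2.7 + 16.6 = 3.6450 + 16.6 = 20.2

20.2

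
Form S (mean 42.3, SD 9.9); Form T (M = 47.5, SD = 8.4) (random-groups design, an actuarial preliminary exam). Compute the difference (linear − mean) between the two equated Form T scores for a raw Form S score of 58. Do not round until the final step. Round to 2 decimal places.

Mean-equated: 58 + (47.5 − 42.3) = 63.20
Linear-equated: (8.4/9.9)(58 − 42.3) + 47.5 = 60.821
Difference = 60.821 − 63.20 = -2.38

-2.38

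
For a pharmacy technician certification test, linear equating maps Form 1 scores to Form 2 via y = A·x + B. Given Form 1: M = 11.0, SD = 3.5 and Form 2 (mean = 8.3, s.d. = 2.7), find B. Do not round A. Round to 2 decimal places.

A = SD_Y / SD_X = 2.7 / 3.5 = 0.771429
B = M_Y − A·M_X = 8.3 − 0.771429 × 11.0 = -0.19

-0.19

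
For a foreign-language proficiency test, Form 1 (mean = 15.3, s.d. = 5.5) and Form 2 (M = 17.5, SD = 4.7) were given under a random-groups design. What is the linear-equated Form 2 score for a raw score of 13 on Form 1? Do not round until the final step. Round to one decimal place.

15.5

Linear equating: y = (SD_Y/SD_X)(x − M_X) + M_Y
y = (4.7/5.5)(13 − 15.3) + 17.5
y = 0.854545 × -2.3 + 17.5 = -1.9655 + 17.5 = 15.5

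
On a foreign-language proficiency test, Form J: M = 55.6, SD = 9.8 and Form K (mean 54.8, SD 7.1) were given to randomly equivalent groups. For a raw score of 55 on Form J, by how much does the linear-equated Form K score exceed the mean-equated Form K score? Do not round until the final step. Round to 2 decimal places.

Mean-equated: 55 + (54.8 − 55.6) = 54.20
Linear-equated: (7.1/9.8)(55 − 55.6) + 54.8 = 54.365
Difference = 54.365 − 54.20 = 0.17

0.17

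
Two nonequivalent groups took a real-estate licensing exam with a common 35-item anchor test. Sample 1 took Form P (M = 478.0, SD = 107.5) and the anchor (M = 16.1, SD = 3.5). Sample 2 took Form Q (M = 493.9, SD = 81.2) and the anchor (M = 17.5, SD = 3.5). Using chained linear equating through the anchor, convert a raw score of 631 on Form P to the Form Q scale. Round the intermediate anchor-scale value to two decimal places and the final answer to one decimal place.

577.0

Form P → anchor (Sample 1): v = (3.5/107.5)(631 − 478.0) + 16.1 = 21.08
anchor → Form Q (Sample 2): y = (81.2/3.5)(21.08 − 17.5) + 493.9 = 577.0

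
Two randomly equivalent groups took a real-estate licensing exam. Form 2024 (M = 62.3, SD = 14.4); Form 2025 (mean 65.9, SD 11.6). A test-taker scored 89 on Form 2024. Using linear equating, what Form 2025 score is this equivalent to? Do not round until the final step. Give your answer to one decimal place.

Linear equating: y = (SD_Y/SD_X)(x − M_X) + M_Y
y = (11.6/14.4)(89 − 62.3) + 65.9
y = 0.805556 × 26.7 + 65.9 = 21.5083 + 65.9 = 87.4

87.4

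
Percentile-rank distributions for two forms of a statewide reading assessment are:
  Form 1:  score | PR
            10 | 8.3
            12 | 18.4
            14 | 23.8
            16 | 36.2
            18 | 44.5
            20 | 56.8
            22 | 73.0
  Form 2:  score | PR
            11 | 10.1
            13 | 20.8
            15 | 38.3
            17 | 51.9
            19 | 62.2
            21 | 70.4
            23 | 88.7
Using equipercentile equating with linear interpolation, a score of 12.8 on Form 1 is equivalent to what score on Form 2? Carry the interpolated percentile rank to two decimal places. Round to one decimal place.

PR of 12.8 on Form 1: 18.4 + (12.8 − 12)/(14 − 12) × (23.8 − 18.4) = 20.56
On Form 2, PR 20.56 falls between score 11 (PR 10.1) and 13 (PR 20.8).
Interpolate: 11 + (20.56 − 10.1)/(20.8 − 10.1) × (13 − 11) = 13.0

13.0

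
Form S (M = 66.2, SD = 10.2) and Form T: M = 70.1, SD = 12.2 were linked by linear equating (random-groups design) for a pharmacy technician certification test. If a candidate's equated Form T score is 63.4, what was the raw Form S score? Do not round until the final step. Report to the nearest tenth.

Invert y = (SD_Y/SD_X)(x − M_X) + M_Y:
x = (SD_X/SD_Y)(y − M_Y) + M_X = (10.2/12.2)(63.4 − 70.1) + 66.2
x = 0.836066 × -6.700 + 66.2 = 60.6

60.6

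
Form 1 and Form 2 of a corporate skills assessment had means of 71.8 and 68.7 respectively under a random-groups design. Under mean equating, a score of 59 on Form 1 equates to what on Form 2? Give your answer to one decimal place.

Mean equating: y = x + (M_Y − M_X) = 59 + (68.7 − 71.8) = 55.9

55.9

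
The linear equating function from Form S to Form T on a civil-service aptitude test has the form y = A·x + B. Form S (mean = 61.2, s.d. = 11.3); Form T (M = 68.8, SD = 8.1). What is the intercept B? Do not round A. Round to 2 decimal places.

24.93

A = SD_Y / SD_X = 8.1 / 11.3 = 0.716814
B = M_Y − A·M_X = 68.8 − 0.716814 × 61.2 = 24.93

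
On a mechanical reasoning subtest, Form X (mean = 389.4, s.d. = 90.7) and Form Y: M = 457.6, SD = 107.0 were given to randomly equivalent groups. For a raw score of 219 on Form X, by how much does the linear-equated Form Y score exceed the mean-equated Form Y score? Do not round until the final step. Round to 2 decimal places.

Mean-equated: 219 + (457.6 − 389.4) = 287.20
Linear-equated: (107.0/90.7)(219 − 389.4) + 457.6 = 256.577
Difference = 256.577 − 287.20 = -30.62

-30.62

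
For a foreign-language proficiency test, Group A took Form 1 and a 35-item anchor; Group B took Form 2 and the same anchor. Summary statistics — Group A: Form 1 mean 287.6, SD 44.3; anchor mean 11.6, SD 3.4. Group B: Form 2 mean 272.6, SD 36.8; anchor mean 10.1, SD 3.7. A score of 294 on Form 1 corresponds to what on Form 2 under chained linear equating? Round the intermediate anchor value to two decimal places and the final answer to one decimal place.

292.4

Form 1 → anchor (Group A): v = (3.4/44.3)(294 − 287.6) + 11.6 = 12.09
anchor → Form 2 (Group B): y = (36.8/3.7)(12.09 − 10.1) + 272.6 = 292.4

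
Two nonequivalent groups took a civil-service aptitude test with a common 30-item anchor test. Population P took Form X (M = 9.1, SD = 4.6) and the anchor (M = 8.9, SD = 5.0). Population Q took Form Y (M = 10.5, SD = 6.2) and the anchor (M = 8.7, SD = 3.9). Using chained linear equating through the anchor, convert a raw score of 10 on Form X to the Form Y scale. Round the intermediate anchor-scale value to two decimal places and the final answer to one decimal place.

Form X → anchor (Population P): v = (5.0/4.6)(10 − 9.1) + 8.9 = 9.88
anchor → Form Y (Population Q): y = (6.2/3.9)(9.88 − 8.7) + 10.5 = 12.4

12.4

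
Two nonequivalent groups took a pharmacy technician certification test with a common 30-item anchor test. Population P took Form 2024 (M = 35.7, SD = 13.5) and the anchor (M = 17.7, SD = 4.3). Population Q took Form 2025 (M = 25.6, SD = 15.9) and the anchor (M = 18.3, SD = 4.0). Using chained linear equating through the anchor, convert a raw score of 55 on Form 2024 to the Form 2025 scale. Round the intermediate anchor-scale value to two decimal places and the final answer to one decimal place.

Form 2024 → anchor (Population P): v = (4.3/13.5)(55 − 35.7) + 17.7 = 23.85
anchor → Form 2025 (Population Q): y = (15.9/4.0)(23.85 − 18.3) + 25.6 = 47.7

47.7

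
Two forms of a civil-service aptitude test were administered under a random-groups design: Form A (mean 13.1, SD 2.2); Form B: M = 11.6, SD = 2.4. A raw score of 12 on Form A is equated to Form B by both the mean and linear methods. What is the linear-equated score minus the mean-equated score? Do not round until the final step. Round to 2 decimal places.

-0.10

Mean-equated: 12 + (11.6 − 13.1) = 10.50
Linear-equated: (2.4/2.2)(12 − 13.1) + 11.6 = 10.400
Difference = 10.400 − 10.50 = -0.10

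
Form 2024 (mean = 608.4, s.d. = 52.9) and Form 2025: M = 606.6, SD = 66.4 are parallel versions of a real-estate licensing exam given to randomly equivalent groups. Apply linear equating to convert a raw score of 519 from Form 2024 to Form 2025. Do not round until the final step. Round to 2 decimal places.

494.39

Linear equating: y = (SD_Y/SD_X)(x − M_X) + M_Y
y = (66.4/52.9)(519 − 608.4) + 606.6
y = 1.255198 × -89.4 + 606.6 = -112.2147 + 606.6 = 494.39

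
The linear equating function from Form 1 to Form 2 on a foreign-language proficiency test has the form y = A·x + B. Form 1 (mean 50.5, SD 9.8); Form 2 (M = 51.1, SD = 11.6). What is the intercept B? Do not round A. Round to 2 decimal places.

-8.68

A = SD_Y / SD_X = 11.6 / 9.8 = 1.183673
B = M_Y − A·M_X = 51.1 − 1.183673 × 50.5 = -8.68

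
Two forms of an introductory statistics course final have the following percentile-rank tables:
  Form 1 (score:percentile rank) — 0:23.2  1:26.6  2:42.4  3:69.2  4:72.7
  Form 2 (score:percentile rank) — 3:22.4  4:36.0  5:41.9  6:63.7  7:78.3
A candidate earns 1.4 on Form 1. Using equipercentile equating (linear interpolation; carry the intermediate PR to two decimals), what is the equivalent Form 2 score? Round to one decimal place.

PR of 1.4 on Form 1: 26.6 + (1.4 − 1)/(2 − 1) × (42.4 − 26.6) = 32.92
On Form 2, PR 32.92 falls between score 3 (PR 22.4) and 4 (PR 36.0).
Interpolate: 3 + (32.92 − 22.4)/(36.0 − 22.4) × (4 − 3) = 3.8

3.8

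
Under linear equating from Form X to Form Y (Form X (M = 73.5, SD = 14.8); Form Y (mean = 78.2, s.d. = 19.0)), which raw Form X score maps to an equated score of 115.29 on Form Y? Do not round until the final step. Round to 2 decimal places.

Invert y = (SD_Y/SD_X)(x − M_X) + M_Y:
x = (SD_X/SD_Y)(y − M_Y) + M_X = (14.8/19.0)(115.29 − 78.2) + 73.5
x = 0.778947 × 37.090 + 73.5 = 102.39

102.39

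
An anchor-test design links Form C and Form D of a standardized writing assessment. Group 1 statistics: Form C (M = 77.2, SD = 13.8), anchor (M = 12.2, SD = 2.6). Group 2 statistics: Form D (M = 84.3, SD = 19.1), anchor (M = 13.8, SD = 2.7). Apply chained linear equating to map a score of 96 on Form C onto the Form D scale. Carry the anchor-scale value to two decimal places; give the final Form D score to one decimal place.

Form C → anchor (Group 1): v = (2.6/13.8)(96 − 77.2) + 12.2 = 15.74
anchor → Form D (Group 2): y = (19.1/2.7)(15.74 − 13.8) + 84.3 = 98.0

98.0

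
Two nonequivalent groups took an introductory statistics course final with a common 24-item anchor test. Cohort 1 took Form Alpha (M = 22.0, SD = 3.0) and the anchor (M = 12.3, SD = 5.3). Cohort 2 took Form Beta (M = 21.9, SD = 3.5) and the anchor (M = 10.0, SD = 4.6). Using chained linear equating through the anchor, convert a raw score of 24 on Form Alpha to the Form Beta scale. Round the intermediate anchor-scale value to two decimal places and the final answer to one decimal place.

26.3

Form Alpha → anchor (Cohort 1): v = (5.3/3.0)(24 − 22.0) + 12.3 = 15.83
anchor → Form Beta (Cohort 2): y = (3.5/4.6)(15.83 − 10.0) + 21.9 = 26.3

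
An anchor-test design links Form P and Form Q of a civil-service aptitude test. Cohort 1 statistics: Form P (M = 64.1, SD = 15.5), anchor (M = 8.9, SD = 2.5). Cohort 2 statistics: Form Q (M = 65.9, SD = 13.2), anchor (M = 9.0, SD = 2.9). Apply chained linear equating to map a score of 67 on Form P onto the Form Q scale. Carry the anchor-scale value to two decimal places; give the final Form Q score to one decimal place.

67.6

Form P → anchor (Cohort 1): v = (2.5/15.5)(67 − 64.1) + 8.9 = 9.37
anchor → Form Q (Cohort 2): y = (13.2/2.9)(9.37 − 9.0) + 65.9 = 67.6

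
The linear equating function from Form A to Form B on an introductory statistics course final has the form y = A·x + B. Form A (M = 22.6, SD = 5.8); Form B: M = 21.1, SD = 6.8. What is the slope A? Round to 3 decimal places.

1.172

A = SD_Y / SD_X = 6.8 / 5.8 = 1.172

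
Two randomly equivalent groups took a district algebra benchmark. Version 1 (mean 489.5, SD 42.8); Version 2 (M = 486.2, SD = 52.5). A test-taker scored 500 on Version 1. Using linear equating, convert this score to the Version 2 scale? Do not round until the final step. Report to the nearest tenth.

499.1

Linear equating: y = (SD_Y/SD_X)(x − M_X) + M_Y
y = (52.5/42.8)(500 − 489.5) + 486.2
y = 1.226636 × 10.5 + 486.2 = 12.8797 + 486.2 = 499.1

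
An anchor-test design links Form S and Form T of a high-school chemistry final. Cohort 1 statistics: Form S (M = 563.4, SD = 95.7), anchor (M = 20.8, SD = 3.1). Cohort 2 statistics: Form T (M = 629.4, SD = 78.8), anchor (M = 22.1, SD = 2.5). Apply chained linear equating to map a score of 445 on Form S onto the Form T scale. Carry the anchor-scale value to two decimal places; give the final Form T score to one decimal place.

467.4

Form S → anchor (Cohort 1): v = (3.1/95.7)(445 − 563.4) + 20.8 = 16.96
anchor → Form T (Cohort 2): y = (78.8/2.5)(16.96 − 22.1) + 629.4 = 467.4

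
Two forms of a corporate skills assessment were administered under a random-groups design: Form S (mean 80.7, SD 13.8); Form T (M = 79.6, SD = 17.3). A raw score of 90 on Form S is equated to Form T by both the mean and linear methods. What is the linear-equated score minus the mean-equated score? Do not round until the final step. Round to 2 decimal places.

Mean-equated: 90 + (79.6 − 80.7) = 88.90
Linear-equated: (17.3/13.8)(90 − 80.7) + 79.6 = 91.259
Difference = 91.259 − 88.90 = 2.36

2.36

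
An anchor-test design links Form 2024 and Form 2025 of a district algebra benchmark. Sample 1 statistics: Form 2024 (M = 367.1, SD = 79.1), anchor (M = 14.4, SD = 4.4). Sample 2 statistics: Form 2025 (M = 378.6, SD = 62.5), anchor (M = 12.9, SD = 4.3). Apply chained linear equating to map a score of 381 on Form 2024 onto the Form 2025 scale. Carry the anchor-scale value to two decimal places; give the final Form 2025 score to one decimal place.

411.6

Form 2024 → anchor (Sample 1): v = (4.4/79.1)(381 − 367.1) + 14.4 = 15.17
anchor → Form 2025 (Sample 2): y = (62.5/4.3)(15.17 − 12.9) + 378.6 = 411.6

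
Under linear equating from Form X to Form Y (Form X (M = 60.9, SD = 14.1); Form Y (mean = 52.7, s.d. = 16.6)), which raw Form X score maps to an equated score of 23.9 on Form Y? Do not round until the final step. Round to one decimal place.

Invert y = (SD_Y/SD_X)(x − M_X) + M_Y:
x = (SD_X/SD_Y)(y − M_Y) + M_X = (14.1/16.6)(23.9 − 52.7) + 60.9
x = 0.849398 × -28.800 + 60.9 = 36.4

36.4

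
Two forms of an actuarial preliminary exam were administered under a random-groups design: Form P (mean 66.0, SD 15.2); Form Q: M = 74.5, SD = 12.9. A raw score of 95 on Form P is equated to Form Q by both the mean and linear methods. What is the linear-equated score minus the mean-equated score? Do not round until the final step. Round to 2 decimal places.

-4.39

Mean-equated: 95 + (74.5 − 66.0) = 103.50
Linear-equated: (12.9/15.2)(95 − 66.0) + 74.5 = 99.112
Difference = 99.112 − 103.50 = -4.39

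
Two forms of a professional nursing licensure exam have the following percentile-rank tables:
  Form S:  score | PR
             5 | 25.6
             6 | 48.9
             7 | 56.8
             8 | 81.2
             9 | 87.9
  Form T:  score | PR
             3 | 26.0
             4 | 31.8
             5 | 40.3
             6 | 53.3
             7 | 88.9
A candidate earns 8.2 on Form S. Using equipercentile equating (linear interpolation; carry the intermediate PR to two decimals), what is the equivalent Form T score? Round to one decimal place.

6.8

PR of 8.2 on Form S: 81.2 + (8.2 − 8)/(9 − 8) × (87.9 − 81.2) = 82.54
On Form T, PR 82.54 falls between score 6 (PR 53.3) and 7 (PR 88.9).
Interpolate: 6 + (82.54 − 53.3)/(88.9 − 53.3) × (7 − 6) = 6.8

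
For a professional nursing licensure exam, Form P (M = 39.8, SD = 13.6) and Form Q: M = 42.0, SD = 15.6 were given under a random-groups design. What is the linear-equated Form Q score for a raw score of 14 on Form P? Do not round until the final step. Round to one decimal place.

Linear equating: y = (SD_Y/SD_X)(x − M_X) + M_Y
y = (15.6/13.6)(14 − 39.8) + 42.0
y = 1.147059 × -25.8 + 42.0 = -29.5941 + 42.0 = 12.4

12.4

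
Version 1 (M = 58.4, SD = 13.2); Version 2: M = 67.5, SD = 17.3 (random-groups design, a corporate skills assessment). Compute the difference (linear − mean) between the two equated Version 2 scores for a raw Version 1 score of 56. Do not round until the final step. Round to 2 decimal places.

Mean-equated: 56 + (67.5 − 58.4) = 65.10
Linear-equated: (17.3/13.2)(56 − 58.4) + 67.5 = 64.355
Difference = 64.355 − 65.10 = -0.75

-0.75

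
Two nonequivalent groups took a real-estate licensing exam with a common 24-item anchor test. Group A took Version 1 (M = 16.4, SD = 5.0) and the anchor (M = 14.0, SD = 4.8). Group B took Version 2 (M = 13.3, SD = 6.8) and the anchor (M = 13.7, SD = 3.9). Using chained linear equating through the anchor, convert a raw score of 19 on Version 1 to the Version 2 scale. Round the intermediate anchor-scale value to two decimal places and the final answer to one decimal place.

Version 1 → anchor (Group A): v = (4.8/5.0)(19 − 16.4) + 14.0 = 16.50
anchor → Version 2 (Group B): y = (6.8/3.9)(16.50 − 13.7) + 13.3 = 18.2

18.2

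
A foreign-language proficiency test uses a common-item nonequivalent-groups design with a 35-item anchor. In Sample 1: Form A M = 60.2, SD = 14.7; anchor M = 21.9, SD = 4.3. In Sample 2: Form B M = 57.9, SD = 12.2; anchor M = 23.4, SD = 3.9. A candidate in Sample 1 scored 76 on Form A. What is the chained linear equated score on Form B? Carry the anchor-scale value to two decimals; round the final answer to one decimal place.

Form A → anchor (Sample 1): v = (4.3/14.7)(76 − 60.2) + 21.9 = 26.52
anchor → Form B (Sample 2): y = (12.2/3.9)(26.52 − 23.4) + 57.9 = 67.7

67.7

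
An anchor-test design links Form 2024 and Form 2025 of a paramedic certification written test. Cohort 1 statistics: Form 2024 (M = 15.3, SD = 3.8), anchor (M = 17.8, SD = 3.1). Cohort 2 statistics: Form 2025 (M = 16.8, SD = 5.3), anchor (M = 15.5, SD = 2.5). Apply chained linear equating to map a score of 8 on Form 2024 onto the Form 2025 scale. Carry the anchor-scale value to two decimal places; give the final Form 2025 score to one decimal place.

Form 2024 → anchor (Cohort 1): v = (3.1/3.8)(8 − 15.3) + 17.8 = 11.84
anchor → Form 2025 (Cohort 2): y = (5.3/2.5)(11.84 − 15.5) + 16.8 = 9.0

9.0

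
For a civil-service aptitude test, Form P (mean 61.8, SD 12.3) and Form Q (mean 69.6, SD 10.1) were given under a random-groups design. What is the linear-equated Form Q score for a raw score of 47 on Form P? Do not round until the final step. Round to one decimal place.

57.4

Linear equating: y = (SD_Y/SD_X)(x − M_X) + M_Y
y = (10.1/12.3)(47 − 61.8) + 69.6
y = 0.821138 × -14.8 + 69.6 = -12.1528 + 69.6 = 57.4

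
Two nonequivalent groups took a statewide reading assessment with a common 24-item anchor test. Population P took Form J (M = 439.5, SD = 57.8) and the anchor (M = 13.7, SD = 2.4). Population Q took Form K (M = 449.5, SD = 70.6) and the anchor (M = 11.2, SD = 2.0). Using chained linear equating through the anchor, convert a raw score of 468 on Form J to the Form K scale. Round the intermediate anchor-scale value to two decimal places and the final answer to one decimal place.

Form J → anchor (Population P): v = (2.4/57.8)(468 − 439.5) + 13.7 = 14.88
anchor → Form K (Population Q): y = (70.6/2.0)(14.88 − 11.2) + 449.5 = 579.4

579.4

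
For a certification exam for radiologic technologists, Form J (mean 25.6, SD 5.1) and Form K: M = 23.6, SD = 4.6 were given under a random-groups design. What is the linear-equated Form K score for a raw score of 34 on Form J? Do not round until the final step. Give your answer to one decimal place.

Linear equating: y = (SD_Y/SD_X)(x − M_X) + M_Y
y = (4.6/5.1)(34 − 25.6) + 23.6
y = 0.901961 × 8.4 + 23.6 = 7.5765 + 23.6 = 31.2

31.2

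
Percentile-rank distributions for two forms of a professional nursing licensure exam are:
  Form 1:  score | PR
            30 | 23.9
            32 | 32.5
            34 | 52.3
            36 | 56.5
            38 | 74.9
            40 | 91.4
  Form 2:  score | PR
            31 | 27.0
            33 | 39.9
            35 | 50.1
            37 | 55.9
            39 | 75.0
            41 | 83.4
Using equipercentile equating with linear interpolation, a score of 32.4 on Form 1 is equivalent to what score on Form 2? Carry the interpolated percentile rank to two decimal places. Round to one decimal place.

PR of 32.4 on Form 1: 32.5 + (32.4 − 32)/(34 − 32) × (52.3 − 32.5) = 36.46
On Form 2, PR 36.46 falls between score 31 (PR 27.0) and 33 (PR 39.9).
Interpolate: 31 + (36.46 − 27.0)/(39.9 − 27.0) × (33 − 31) = 32.5

32.5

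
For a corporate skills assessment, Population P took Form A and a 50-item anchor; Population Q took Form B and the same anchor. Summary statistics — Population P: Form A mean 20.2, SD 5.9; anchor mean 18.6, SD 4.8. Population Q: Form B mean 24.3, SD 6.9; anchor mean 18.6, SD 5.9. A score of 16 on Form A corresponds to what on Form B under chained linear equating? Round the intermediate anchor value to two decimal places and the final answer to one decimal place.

20.3

Form A → anchor (Population P): v = (4.8/5.9)(16 − 20.2) + 18.6 = 15.18
anchor → Form B (Population Q): y = (6.9/5.9)(15.18 − 18.6) + 24.3 = 20.3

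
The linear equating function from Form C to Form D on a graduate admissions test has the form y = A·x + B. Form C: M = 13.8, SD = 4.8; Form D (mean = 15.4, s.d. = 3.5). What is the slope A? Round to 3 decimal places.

0.729

A = SD_Y / SD_X = 3.5 / 4.8 = 0.729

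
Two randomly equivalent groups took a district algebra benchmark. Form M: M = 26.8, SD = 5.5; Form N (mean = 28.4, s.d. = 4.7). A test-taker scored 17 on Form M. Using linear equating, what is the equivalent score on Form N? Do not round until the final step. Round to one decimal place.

20.0

Linear equating: y = (SD_Y/SD_X)(x − M_X) + M_Y
y = (4.7/5.5)(17 − 26.8) + 28.4
y = 0.854545 × -9.8 + 28.4 = -8.3745 + 28.4 = 20.0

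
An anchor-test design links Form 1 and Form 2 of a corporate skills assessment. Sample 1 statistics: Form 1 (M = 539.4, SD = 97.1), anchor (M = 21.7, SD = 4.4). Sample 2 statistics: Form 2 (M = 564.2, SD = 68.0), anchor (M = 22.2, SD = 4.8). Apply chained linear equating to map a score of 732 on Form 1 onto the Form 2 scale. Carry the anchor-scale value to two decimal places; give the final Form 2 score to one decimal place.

Form 1 → anchor (Sample 1): v = (4.4/97.1)(732 − 539.4) + 21.7 = 30.43
anchor → Form 2 (Sample 2): y = (68.0/4.8)(30.43 − 22.2) + 564.2 = 680.8

680.8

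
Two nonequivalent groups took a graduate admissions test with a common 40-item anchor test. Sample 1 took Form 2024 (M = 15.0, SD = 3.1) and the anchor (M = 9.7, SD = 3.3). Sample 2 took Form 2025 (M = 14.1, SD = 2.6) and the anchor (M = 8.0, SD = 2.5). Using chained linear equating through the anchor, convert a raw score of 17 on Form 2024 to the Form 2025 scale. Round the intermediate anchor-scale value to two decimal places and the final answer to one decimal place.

Form 2024 → anchor (Sample 1): v = (3.3/3.1)(17 − 15.0) + 9.7 = 11.83
anchor → Form 2025 (Sample 2): y = (2.6/2.5)(11.83 − 8.0) + 14.1 = 18.1

18.1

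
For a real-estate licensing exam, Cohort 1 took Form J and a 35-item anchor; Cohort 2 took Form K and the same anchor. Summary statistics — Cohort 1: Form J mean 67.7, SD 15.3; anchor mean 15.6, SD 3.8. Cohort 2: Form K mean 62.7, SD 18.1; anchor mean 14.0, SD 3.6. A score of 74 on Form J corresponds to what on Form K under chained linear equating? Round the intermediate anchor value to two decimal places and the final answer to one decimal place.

Form J → anchor (Cohort 1): v = (3.8/15.3)(74 − 67.7) + 15.6 = 17.16
anchor → Form K (Cohort 2): y = (18.1/3.6)(17.16 − 14.0) + 62.7 = 78.6

78.6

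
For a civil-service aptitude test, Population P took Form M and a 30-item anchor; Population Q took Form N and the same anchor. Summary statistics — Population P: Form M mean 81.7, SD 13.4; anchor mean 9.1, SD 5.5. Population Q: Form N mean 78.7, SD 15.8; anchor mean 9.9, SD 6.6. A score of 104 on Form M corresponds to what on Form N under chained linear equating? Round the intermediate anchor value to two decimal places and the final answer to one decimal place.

98.7

Form M → anchor (Population P): v = (5.5/13.4)(104 − 81.7) + 9.1 = 18.25
anchor → Form N (Population Q): y = (15.8/6.6)(18.25 − 9.9) + 78.7 = 98.7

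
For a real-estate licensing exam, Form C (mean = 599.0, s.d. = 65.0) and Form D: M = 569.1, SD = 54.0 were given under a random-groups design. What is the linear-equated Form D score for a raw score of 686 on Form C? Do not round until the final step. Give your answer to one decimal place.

Linear equating: y = (SD_Y/SD_X)(x − M_X) + M_Y
y = (54.0/65.0)(686 − 599.0) + 569.1
y = 0.830769 × 87.0 + 569.1 = 72.2769 + 569.1 = 641.4

641.4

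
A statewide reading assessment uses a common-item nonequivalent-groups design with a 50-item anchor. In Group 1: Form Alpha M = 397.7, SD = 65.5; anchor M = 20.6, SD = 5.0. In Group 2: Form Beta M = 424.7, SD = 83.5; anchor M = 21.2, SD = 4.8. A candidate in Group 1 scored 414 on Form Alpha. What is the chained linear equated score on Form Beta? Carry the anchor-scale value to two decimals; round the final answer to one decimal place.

Form Alpha → anchor (Group 1): v = (5.0/65.5)(414 − 397.7) + 20.6 = 21.84
anchor → Form Beta (Group 2): y = (83.5/4.8)(21.84 − 21.2) + 424.7 = 435.8

435.8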